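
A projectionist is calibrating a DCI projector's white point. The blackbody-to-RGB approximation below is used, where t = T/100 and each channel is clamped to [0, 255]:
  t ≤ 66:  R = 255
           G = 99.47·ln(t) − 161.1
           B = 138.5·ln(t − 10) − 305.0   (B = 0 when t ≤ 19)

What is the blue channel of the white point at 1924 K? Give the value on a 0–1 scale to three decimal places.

t = 1924/100 = 19.24; the t ≤ 66 branch applies.
B = 138.5·ln(19.24 − 10) − 305.0 = 138.5·ln 9.24 − 305.0 = 138.5·2.2235 − 305.0 = 2.961.
On a 0–1 scale: 2.961/255 = 0.0116 → 0.012.

0.012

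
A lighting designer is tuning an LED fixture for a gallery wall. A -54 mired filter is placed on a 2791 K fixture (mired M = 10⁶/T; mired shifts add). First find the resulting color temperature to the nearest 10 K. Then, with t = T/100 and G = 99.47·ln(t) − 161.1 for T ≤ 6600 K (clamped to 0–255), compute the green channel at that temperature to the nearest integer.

M_in = 10⁶/2791 = 358.29; M_out = 358.29 + (-54) = 304.29.
T_out = 10⁶/304.29 = 3286.3 K → 3290 K; t = 32.9.
G = 99.47·ln 32.9 − 161.1 = 99.47·3.4935 − 161.1 = 186.396.
Rounded: 186.

186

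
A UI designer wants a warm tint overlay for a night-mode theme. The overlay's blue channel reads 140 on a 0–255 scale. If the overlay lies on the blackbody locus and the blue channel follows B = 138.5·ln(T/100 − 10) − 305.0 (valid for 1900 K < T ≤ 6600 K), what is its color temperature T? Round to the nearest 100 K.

ln(t − 10) = (140 + 305.0) / 138.5 = 3.2130.
t − 10 = e^3.2130 = 24.853, so t = 34.853.
T = 100·t = 3485 K → 3500 K to the nearest 100 K.

3500 K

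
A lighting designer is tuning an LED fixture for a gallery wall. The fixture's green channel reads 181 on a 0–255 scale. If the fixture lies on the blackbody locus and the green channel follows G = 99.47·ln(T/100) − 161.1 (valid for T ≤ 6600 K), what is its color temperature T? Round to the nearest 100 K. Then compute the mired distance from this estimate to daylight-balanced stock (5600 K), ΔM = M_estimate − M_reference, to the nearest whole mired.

ln t = (181 + 161.1) / 99.47 = 3.4392.
t = e^3.4392 = 31.163.
T = 100·t = 3116 K → 3100 K to the nearest 100 K.
M_estimate = 10⁶/3100 = 322.58; M_reference = 10⁶/5600 = 178.57.
ΔM = 322.58 − 178.57 = 144.01 → +144 mireds.

+144 mireds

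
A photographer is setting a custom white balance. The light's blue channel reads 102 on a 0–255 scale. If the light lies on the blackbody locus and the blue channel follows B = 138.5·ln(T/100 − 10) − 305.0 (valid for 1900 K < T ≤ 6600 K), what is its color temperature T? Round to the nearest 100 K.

2900 K

ln(t − 10) = (102 + 305.0) / 138.5 = 2.9386.
t − 10 = e^2.9386 = 18.890, so t = 28.890.
T = 100·t = 2889 K → 2900 K to the nearest 100 K.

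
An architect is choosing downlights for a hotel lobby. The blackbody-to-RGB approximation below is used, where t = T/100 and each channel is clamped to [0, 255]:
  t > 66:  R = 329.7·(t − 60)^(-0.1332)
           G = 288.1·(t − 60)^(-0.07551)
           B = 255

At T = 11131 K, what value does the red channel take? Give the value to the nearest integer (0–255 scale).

195

t = 11131/100 = 111.31; the t > 66 branch applies.
R = 329.7·(111.31 − 60)^(-0.1332) = 329.7·51.31^(-0.1332) = 329.7·0.59184 = 195.128.
Rounded: 195.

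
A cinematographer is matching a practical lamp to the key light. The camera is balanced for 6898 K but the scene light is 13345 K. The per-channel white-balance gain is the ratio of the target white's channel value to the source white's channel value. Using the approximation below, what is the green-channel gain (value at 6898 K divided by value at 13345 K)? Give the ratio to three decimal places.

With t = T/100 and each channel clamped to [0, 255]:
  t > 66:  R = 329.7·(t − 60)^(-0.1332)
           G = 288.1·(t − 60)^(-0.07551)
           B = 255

1.172

At 13345 K (t = 133.45):
  G = 288.1·(133.45 − 60)^(-0.07551) = 288.1·73.45^(-0.07551) = 288.1·0.72293 = 208.277.
At 6898 K (t = 68.98):
  G = 288.1·(68.98 − 60)^(-0.07551) = 288.1·8.98^(-0.07551) = 288.1·0.84726 = 244.096.
Gain = 244.096 / 208.277 = 1.1720 → 1.172.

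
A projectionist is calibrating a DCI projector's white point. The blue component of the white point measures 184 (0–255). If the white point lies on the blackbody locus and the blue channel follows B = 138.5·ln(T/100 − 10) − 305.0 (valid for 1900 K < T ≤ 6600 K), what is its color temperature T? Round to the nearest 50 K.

ln(t − 10) = (184 + 305.0) / 138.5 = 3.5307.
t − 10 = e^3.5307 = 34.147, so t = 44.147.
T = 100·t = 4415 K → 4400 K to the nearest 50 K.

4400 K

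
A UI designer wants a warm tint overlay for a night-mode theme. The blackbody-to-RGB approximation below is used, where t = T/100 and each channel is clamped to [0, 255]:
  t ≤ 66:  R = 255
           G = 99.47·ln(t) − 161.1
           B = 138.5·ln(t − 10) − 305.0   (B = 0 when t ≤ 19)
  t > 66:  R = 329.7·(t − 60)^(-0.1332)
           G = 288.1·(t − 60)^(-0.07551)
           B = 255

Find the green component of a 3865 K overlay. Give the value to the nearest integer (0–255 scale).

t = 3865/100 = 38.65; the t ≤ 66 branch applies.
G = 99.47·ln 38.65 − 161.1 = 99.47·3.6545 − 161.1 = 202.418.
Rounded: 202.

202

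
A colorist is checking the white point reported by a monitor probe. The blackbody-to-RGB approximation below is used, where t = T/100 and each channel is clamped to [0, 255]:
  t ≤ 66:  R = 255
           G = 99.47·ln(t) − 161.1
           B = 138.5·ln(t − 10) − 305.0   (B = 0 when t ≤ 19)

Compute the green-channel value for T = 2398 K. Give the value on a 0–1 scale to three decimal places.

0.608

t = 2398/100 = 23.98; the t ≤ 66 branch applies.
G = 99.47·ln 23.98 − 161.1 = 99.47·3.1772 − 161.1 = 154.938.
On a 0–1 scale: 154.938/255 = 0.6076 → 0.608.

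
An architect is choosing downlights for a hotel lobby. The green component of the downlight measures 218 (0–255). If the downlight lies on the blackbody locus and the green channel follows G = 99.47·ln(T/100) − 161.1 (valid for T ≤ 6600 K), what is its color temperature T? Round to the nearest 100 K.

4500 K

ln t = (218 + 161.1) / 99.47 = 3.8112.
t = e^3.8112 = 45.205.
T = 100·t = 4520 K → 4500 K to the nearest 100 K.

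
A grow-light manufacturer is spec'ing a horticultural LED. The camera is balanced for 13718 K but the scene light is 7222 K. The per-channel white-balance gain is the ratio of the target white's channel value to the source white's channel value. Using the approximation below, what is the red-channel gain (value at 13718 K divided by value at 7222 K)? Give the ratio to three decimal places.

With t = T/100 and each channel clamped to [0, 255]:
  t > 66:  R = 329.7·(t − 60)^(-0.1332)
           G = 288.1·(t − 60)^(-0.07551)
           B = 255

0.782

At 7222 K (t = 72.22):
  R = 329.7·(72.22 − 60)^(-0.1332) = 329.7·12.22^(-0.1332) = 329.7·0.71648 = 236.222.
At 13718 K (t = 137.18):
  R = 329.7·(137.18 − 60)^(-0.1332) = 329.7·77.18^(-0.1332) = 329.7·0.56051 = 184.801.
Gain = 184.801 / 236.222 = 0.7823 → 0.782.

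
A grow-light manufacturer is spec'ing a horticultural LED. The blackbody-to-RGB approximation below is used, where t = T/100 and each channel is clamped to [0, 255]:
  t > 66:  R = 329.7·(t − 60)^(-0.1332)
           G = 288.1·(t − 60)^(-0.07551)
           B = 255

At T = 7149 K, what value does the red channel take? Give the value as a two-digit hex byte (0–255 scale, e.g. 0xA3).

t = 7149/100 = 71.49; the t > 66 branch applies.
R = 329.7·(71.49 − 60)^(-0.1332) = 329.7·11.49^(-0.1332) = 329.7·0.72238 = 238.168.
Rounded: 238; in hex, 0xEE.

0xEE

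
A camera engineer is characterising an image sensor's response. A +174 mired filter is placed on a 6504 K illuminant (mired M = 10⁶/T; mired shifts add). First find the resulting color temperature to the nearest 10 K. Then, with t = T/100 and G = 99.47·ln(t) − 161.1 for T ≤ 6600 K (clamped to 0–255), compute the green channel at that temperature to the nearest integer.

M_in = 10⁶/6504 = 153.75; M_out = 153.75 + (+174) = 327.75.
T_out = 10⁶/327.75 = 3051.1 K → 3050 K; t = 30.5.
G = 99.47·ln 30.5 − 161.1 = 99.47·3.4177 − 161.1 = 178.861.
Rounded: 179.

179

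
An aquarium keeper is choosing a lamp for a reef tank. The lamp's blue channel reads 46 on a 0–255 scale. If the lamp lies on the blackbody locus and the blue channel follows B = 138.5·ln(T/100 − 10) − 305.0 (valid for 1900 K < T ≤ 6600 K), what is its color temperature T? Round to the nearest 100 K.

ln(t − 10) = (46 + 305.0) / 138.5 = 2.5343.
t − 10 = e^2.5343 = 12.608, so t = 22.608.
T = 100·t = 2261 K → 2300 K to the nearest 100 K.

2300 K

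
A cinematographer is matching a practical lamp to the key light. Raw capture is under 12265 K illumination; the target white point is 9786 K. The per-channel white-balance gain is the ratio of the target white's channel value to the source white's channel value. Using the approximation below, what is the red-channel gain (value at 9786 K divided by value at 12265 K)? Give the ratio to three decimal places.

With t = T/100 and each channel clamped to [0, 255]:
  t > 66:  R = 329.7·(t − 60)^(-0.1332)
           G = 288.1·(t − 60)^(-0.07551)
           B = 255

At 12265 K (t = 122.65):
  R = 329.7·(122.65 − 60)^(-0.1332) = 329.7·62.65^(-0.1332) = 329.7·0.57630 = 190.007.
At 9786 K (t = 97.86):
  R = 329.7·(97.86 − 60)^(-0.1332) = 329.7·37.86^(-0.1332) = 329.7·0.61629 = 203.191.
Gain = 203.191 / 190.007 = 1.0694 → 1.069.

1.069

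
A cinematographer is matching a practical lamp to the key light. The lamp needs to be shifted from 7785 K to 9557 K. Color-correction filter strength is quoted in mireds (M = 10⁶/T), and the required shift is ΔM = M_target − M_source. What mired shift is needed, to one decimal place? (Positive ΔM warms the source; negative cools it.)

M_source = 10⁶/7785 = 128.452; M_target = 10⁶/9557 = 104.635.
ΔM = 104.635 − 128.452 = -23.817 → -23.8 mireds, a cooling shift.

-23.8 mireds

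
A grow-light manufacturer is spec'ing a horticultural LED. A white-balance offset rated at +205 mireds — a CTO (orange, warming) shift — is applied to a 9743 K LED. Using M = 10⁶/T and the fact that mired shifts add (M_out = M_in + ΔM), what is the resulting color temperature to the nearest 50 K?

3250 K

M_in = 10⁶/9743 = 102.64 mireds.
M_out = 102.64 + (+205) = 307.64 mireds.
T_out = 10⁶/307.64 = 3250.6 K → 3250 K.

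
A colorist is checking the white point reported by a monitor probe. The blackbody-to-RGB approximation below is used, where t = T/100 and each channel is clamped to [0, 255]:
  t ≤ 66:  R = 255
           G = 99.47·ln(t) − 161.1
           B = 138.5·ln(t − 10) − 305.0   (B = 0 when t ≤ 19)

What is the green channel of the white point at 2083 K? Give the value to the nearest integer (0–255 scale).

t = 2083/100 = 20.83; the t ≤ 66 branch applies.
G = 99.47·ln 20.83 − 161.1 = 99.47·3.0364 − 161.1 = 140.930.
Rounded: 141.

141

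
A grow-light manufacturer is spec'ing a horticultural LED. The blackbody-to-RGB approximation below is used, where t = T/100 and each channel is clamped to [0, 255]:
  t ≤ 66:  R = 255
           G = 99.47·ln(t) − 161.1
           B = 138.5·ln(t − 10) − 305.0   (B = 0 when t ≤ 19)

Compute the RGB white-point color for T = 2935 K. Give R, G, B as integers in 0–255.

R=255, G=175, B=105

t = 2935/100 = 29.35; the t ≤ 66 branch applies.
R = 255 by definition for t ≤ 66.
G = 99.47·ln 29.35 − 161.1 = 99.47·3.3793 − 161.1 = 175.038.
B = 138.5·ln(29.35 − 10) − 305.0 = 138.5·ln 19.35 − 305.0 = 138.5·2.9627 − 305.0 = 105.333.
Rounded: (255, 175, 105).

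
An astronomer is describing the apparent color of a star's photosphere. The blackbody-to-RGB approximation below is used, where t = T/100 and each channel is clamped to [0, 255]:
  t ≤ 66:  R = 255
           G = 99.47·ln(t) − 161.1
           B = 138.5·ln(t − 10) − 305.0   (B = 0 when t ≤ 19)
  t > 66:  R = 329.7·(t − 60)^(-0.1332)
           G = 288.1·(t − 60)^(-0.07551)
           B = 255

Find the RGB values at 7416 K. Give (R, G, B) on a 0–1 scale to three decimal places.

t = 7416/100 = 74.16; the t > 66 branch applies.
R = 329.7·(74.16 − 60)^(-0.1332) = 329.7·14.16^(-0.1332) = 329.7·0.70255 = 231.631.
G = 288.1·(74.16 − 60)^(-0.07551) = 288.1·14.16^(-0.07551) = 288.1·0.81862 = 235.845.
B = 255 by definition for t > 66.
Dividing each by 255: (0.9084, 0.9249, 1.0000) → (0.908, 0.925, 1.000).

(0.908, 0.925, 1.000)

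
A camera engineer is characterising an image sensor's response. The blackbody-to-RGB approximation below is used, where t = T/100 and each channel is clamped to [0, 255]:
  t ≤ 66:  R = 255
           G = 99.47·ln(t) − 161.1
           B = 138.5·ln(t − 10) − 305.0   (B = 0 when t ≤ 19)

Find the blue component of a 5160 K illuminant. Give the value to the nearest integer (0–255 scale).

t = 5160/100 = 51.6; the t ≤ 66 branch applies.
B = 138.5·ln(51.6 − 10) − 305.0 = 138.5·ln 41.6 − 305.0 = 138.5·3.7281 − 305.0 = 211.342.
Rounded: 211.

211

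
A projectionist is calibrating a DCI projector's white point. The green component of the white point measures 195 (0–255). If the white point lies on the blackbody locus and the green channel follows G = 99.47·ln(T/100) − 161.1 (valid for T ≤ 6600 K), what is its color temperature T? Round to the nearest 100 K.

ln t = (195 + 161.1) / 99.47 = 3.5800.
t = e^3.5800 = 35.873.
T = 100·t = 3587 K → 3600 K to the nearest 100 K.

3600 K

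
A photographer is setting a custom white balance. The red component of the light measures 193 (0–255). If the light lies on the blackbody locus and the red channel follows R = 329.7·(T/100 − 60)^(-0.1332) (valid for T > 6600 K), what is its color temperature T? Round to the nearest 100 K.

(t − 60)^(-0.1332) = 193/329.7 = 0.58538.
t − 60 = 0.58538^(1/-0.1332) = 0.58538^(-7.508) = 55.713, so t = 115.713.
T = 100·t = 11571 K → 11600 K to the nearest 100 K.

11600 K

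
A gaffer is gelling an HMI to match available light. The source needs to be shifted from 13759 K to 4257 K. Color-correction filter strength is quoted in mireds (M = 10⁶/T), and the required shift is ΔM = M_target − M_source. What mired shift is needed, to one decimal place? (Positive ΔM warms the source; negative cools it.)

M_source = 10⁶/13759 = 72.680; M_target = 10⁶/4257 = 234.907.
ΔM = 234.907 − 72.680 = 162.228 → +162.2 mireds, a warming shift.

+162.2 mireds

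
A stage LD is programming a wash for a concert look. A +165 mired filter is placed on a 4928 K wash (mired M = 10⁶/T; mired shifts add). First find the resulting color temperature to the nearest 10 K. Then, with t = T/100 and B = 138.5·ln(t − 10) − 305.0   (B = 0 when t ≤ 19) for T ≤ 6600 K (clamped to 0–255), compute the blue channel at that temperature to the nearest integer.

M_in = 10⁶/4928 = 202.92; M_out = 202.92 + (+165) = 367.92.
T_out = 10⁶/367.92 = 2718.0 K → 2720 K; t = 27.2.
B = 138.5·ln(27.2 − 10) − 305.0 = 138.5·ln 17.2 − 305.0 = 138.5·2.8449 − 305.0 = 89.020.
Rounded: 89.

89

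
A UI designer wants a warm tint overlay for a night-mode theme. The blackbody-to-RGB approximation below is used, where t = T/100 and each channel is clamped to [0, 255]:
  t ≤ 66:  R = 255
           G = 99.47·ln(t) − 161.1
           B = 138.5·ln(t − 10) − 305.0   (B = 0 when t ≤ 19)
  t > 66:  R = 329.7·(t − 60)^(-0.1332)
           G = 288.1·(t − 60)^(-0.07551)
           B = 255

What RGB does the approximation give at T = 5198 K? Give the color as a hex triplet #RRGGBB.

t = 5198/100 = 51.98; the t ≤ 66 branch applies.
R = 255 by definition for t ≤ 66.
G = 99.47·ln 51.98 − 161.1 = 99.47·3.9509 − 161.1 = 231.892.
B = 138.5·ln(51.98 − 10) − 305.0 = 138.5·ln 41.98 − 305.0 = 138.5·3.7372 − 305.0 = 212.601.
Rounded: (255, 232, 213).
In hex: #FFE8D5.

#FFE8D5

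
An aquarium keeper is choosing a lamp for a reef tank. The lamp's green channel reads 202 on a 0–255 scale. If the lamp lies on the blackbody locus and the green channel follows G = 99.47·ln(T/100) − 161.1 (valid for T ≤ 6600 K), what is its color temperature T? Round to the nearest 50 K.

3850 K

ln t = (202 + 161.1) / 99.47 = 3.6503.
t = e^3.6503 = 38.488.
T = 100·t = 3849 K → 3850 K to the nearest 50 K.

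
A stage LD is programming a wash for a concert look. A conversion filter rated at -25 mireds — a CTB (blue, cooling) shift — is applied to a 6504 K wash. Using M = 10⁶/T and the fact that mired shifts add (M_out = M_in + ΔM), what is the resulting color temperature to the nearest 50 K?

M_in = 10⁶/6504 = 153.75 mireds.
M_out = 153.75 + (-25) = 128.75 mireds.
T_out = 10⁶/128.75 = 7766.9 K → 7750 K.

7750 K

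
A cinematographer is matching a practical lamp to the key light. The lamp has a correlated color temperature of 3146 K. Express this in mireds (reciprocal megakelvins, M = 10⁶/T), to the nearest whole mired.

M = 10⁶ / 3146 = 317.864 → 318 mireds.

318 mireds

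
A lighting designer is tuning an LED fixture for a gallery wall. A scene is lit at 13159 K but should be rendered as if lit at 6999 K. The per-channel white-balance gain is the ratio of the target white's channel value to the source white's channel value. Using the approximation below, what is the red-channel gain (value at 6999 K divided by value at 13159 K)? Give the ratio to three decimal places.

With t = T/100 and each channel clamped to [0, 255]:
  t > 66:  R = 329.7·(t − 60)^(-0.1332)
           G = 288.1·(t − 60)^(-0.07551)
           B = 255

1.300

At 13159 K (t = 131.59):
  R = 329.7·(131.59 − 60)^(-0.1332) = 329.7·71.59^(-0.1332) = 329.7·0.56615 = 186.661.
At 6999 K (t = 69.99):
  R = 329.7·(69.99 − 60)^(-0.1332) = 329.7·9.99^(-0.1332) = 329.7·0.73597 = 242.648.
Gain = 242.648 / 186.661 = 1.2999 → 1.300.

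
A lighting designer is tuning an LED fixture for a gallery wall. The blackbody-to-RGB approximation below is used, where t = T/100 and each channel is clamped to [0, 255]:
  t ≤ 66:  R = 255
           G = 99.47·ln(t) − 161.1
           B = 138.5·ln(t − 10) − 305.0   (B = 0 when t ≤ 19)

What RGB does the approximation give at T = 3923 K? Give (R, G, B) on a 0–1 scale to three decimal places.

t = 3923/100 = 39.23; the t ≤ 66 branch applies.
R = 255 by definition for t ≤ 66.
G = 99.47·ln 39.23 − 161.1 = 99.47·3.6694 − 161.1 = 203.899.
B = 138.5·ln(39.23 − 10) − 305.0 = 138.5·ln 29.23 − 305.0 = 138.5·3.3752 − 305.0 = 162.465.
Dividing each by 255: (1.0000, 0.7996, 0.6371) → (1.000, 0.800, 0.637).

(1.000, 0.800, 0.637)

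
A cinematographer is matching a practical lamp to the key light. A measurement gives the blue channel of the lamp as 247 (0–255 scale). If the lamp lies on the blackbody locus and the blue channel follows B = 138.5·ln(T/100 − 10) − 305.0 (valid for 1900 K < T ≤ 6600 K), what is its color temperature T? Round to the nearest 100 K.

6400 K

ln(t − 10) = (247 + 305.0) / 138.5 = 3.9856.
t − 10 = e^3.9856 = 53.815, so t = 63.815.
T = 100·t = 6382 K → 6400 K to the nearest 100 K.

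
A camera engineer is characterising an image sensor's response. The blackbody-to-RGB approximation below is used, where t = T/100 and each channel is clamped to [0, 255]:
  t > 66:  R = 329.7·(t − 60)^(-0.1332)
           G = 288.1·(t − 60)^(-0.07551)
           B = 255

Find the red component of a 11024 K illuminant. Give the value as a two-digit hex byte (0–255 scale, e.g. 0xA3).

0xC4

t = 11024/100 = 110.24; the t > 66 branch applies.
R = 329.7·(110.24 − 60)^(-0.1332) = 329.7·50.24^(-0.1332) = 329.7·0.59350 = 195.677.
Rounded: 196; in hex, 0xC4.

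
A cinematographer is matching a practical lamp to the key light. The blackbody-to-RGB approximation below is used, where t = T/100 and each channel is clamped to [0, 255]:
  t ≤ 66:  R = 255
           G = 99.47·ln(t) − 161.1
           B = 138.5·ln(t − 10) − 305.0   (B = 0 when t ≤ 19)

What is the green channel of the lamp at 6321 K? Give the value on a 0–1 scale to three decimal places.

t = 6321/100 = 63.21; the t ≤ 66 branch applies.
G = 99.47·ln 63.21 − 161.1 = 99.47·4.1465 − 161.1 = 251.349.
On a 0–1 scale: 251.349/255 = 0.9857 → 0.986.

0.986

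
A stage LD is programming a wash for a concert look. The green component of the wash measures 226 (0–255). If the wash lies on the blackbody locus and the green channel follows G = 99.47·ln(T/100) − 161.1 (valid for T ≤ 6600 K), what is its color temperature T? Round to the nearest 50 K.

4900 K

ln t = (226 + 161.1) / 99.47 = 3.8916.
t = e^3.8916 = 48.990.
T = 100·t = 4899 K → 4900 K to the nearest 50 K.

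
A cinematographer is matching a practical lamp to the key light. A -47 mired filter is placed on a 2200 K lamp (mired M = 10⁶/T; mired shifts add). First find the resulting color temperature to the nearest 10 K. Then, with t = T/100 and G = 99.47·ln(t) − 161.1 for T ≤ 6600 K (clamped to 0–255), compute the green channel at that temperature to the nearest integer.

157

M_in = 10⁶/2200 = 454.55; M_out = 454.55 + (-47) = 407.55.
T_out = 10⁶/407.55 = 2453.7 K → 2450 K; t = 24.5.
G = 99.47·ln 24.5 − 161.1 = 99.47·3.1987 − 161.1 = 157.072.
Rounded: 157.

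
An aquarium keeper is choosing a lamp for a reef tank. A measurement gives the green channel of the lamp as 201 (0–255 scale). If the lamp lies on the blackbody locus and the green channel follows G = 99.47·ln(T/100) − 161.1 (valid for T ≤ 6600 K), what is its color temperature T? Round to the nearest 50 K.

ln t = (201 + 161.1) / 99.47 = 3.6403.
t = e^3.6403 = 38.103.
T = 100·t = 3810 K → 3800 K to the nearest 50 K.

3800 K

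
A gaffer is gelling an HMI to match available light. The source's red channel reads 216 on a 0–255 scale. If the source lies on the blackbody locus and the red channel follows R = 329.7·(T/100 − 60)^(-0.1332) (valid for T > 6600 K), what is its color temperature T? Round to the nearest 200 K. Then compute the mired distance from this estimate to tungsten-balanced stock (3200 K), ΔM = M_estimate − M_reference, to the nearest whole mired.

(t − 60)^(-0.1332) = 216/329.7 = 0.65514.
t − 60 = 0.65514^(1/-0.1332) = 0.65514^(-7.508) = 23.926, so t = 83.926.
T = 100·t = 8393 K → 8400 K to the nearest 200 K.
M_estimate = 10⁶/8400 = 119.05; M_reference = 10⁶/3200 = 312.50.
ΔM = 119.05 − 312.50 = -193.45 → -193 mireds.

-193 mireds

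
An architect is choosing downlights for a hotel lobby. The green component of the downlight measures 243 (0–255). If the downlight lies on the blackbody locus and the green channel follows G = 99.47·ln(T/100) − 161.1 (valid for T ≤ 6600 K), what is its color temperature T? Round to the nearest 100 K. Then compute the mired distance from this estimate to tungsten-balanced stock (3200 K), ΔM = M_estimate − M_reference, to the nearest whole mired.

ln t = (243 + 161.1) / 99.47 = 4.0625.
t = e^4.0625 = 58.121.
T = 100·t = 5812 K → 5800 K to the nearest 100 K.
M_estimate = 10⁶/5800 = 172.41; M_reference = 10⁶/3200 = 312.50.
ΔM = 172.41 − 312.50 = -140.09 → -140 mireds.

-140 mireds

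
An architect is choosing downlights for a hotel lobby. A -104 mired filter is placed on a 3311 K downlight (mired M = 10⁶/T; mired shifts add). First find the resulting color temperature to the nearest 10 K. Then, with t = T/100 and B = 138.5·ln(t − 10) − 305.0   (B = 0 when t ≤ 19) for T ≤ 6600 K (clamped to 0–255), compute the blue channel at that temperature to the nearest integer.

208

M_in = 10⁶/3311 = 302.02; M_out = 302.02 + (-104) = 198.02.
T_out = 10⁶/198.02 = 5049.9 K → 5050 K; t = 50.5.
B = 138.5·ln(50.5 − 10) − 305.0 = 138.5·ln 40.5 − 305.0 = 138.5·3.7013 − 305.0 = 207.630.
Rounded: 208.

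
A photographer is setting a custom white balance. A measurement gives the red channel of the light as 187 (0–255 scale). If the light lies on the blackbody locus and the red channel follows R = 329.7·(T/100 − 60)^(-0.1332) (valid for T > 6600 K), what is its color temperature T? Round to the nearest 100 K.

(t − 60)^(-0.1332) = 187/329.7 = 0.56718.
t − 60 = 0.56718^(1/-0.1332) = 0.56718^(-7.508) = 70.620, so t = 130.620.
T = 100·t = 13062 K → 13100 K to the nearest 100 K.

13100 K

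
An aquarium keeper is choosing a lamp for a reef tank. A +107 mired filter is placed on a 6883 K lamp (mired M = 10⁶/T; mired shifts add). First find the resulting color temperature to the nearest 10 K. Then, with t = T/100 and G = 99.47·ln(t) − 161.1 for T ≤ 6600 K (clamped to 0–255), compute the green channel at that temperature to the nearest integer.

205

M_in = 10⁶/6883 = 145.29; M_out = 145.29 + (+107) = 252.29.
T_out = 10⁶/252.29 = 3963.8 K → 3960 K; t = 39.6.
G = 99.47·ln 39.6 − 161.1 = 99.47·3.6788 − 161.1 = 204.833.
Rounded: 205.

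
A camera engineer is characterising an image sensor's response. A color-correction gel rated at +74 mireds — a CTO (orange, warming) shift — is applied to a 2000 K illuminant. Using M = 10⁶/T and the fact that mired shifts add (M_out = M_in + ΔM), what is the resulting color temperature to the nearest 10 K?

1740 K

M_in = 10⁶/2000 = 500.00 mireds.
M_out = 500.00 + (+74) = 574.00 mireds.
T_out = 10⁶/574.00 = 1742.2 K → 1740 K.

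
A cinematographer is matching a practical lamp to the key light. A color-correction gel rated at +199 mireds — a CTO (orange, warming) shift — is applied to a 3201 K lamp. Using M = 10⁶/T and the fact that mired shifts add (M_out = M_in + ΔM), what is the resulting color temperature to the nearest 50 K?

M_in = 10⁶/3201 = 312.40 mireds.
M_out = 312.40 + (+199) = 511.40 mireds.
T_out = 10⁶/511.40 = 1955.4 K → 1950 K.

1950 K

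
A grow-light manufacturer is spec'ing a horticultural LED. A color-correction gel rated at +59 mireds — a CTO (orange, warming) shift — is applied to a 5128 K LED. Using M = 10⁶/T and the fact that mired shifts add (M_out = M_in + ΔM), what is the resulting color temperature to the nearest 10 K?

M_in = 10⁶/5128 = 195.01 mireds.
M_out = 195.01 + (+59) = 254.01 mireds.
T_out = 10⁶/254.01 = 3936.9 K → 3940 K.

3940 K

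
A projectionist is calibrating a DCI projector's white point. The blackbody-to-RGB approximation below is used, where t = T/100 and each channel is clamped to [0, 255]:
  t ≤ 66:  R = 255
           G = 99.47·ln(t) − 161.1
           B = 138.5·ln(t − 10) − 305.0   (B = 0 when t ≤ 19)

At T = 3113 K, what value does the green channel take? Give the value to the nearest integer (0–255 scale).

181

t = 3113/100 = 31.13; the t ≤ 66 branch applies.
G = 99.47·ln 31.13 − 161.1 = 99.47·3.4382 − 161.1 = 180.895.
Rounded: 181.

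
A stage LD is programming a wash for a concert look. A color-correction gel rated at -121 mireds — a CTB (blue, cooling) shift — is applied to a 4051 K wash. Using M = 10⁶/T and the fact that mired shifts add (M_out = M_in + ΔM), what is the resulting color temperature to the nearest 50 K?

7950 K

M_in = 10⁶/4051 = 246.85 mireds.
M_out = 246.85 + (-121) = 125.85 mireds.
T_out = 10⁶/125.85 = 7945.8 K → 7950 K.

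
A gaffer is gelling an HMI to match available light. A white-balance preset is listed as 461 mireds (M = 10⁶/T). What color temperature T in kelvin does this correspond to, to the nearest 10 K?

2170 K

T = 10⁶ / 461 = 2169.20 K → 2170 K.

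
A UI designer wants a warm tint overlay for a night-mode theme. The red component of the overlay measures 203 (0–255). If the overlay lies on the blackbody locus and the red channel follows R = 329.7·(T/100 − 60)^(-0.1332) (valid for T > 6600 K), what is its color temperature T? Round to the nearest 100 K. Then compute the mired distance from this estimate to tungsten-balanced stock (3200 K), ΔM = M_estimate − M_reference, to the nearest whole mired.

-210 mireds

(t − 60)^(-0.1332) = 203/329.7 = 0.61571.
t − 60 = 0.61571^(1/-0.1332) = 0.61571^(-7.508) = 38.129, so t = 98.129.
T = 100·t = 9813 K → 9800 K to the nearest 100 K.
M_estimate = 10⁶/9800 = 102.04; M_reference = 10⁶/3200 = 312.50.
ΔM = 102.04 − 312.50 = -210.46 → -210 mireds.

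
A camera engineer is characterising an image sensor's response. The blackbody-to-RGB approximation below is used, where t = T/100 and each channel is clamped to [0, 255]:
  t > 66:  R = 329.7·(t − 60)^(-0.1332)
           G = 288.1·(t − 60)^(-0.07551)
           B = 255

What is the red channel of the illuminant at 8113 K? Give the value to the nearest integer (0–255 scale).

t = 8113/100 = 81.13; the t > 66 branch applies.
R = 329.7·(81.13 − 60)^(-0.1332) = 329.7·21.13^(-0.1332) = 329.7·0.66608 = 219.605.
Rounded: 220.

220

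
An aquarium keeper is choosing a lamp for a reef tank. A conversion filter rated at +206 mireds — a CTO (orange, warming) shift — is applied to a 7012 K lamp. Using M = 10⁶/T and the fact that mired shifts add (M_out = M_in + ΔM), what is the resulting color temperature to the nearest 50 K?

2850 K

M_in = 10⁶/7012 = 142.61 mireds.
M_out = 142.61 + (+206) = 348.61 mireds.
T_out = 10⁶/348.61 = 2868.5 K → 2850 K.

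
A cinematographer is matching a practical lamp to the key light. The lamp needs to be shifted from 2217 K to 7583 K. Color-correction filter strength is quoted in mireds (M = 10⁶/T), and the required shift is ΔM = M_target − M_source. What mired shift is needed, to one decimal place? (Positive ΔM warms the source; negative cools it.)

M_source = 10⁶/2217 = 451.060; M_target = 10⁶/7583 = 131.874.
ΔM = 131.874 − 451.060 = -319.186 → -319.2 mireds, a cooling shift.

-319.2 mireds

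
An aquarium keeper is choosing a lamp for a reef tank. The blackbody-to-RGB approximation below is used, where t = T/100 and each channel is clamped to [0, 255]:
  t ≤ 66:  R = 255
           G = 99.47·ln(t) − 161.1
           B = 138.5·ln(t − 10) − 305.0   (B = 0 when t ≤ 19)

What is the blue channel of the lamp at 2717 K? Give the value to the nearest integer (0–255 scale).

t = 2717/100 = 27.17; the t ≤ 66 branch applies.
B = 138.5·ln(27.17 − 10) − 305.0 = 138.5·ln 17.17 − 305.0 = 138.5·2.8432 − 305.0 = 88.778.
Rounded: 89.

89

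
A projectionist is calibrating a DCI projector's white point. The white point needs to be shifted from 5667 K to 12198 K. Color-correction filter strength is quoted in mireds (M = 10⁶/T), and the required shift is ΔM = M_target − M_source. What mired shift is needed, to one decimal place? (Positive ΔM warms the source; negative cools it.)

-94.5 mireds

M_source = 10⁶/5667 = 176.460; M_target = 10⁶/12198 = 81.981.
ΔM = 81.981 − 176.460 = -94.480 → -94.5 mireds, a cooling shift.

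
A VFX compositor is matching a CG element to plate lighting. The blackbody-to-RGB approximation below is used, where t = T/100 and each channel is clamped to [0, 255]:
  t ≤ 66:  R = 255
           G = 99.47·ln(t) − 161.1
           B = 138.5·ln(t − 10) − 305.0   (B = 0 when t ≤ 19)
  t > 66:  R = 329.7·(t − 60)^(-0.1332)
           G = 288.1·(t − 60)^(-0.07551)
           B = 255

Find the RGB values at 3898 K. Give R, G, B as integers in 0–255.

R=255, G=203, B=161

t = 3898/100 = 38.98; the t ≤ 66 branch applies.
R = 255 by definition for t ≤ 66.
G = 99.47·ln 38.98 − 161.1 = 99.47·3.6630 − 161.1 = 203.263.
B = 138.5·ln(38.98 − 10) − 305.0 = 138.5·ln 28.98 − 305.0 = 138.5·3.3666 − 305.0 = 161.275.
Rounded: (255, 203, 161).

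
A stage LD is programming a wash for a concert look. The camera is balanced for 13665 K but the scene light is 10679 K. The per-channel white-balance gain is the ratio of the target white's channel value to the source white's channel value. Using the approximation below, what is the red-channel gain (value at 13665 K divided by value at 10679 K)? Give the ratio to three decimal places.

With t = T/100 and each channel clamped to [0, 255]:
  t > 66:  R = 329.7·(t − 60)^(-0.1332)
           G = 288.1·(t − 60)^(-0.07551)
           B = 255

0.936

At 10679 K (t = 106.79):
  R = 329.7·(106.79 − 60)^(-0.1332) = 329.7·46.79^(-0.1332) = 329.7·0.59915 = 197.540.
At 13665 K (t = 136.65):
  R = 329.7·(136.65 − 60)^(-0.1332) = 329.7·76.65^(-0.1332) = 329.7·0.56103 = 184.970.
Gain = 184.970 / 197.540 = 0.9364 → 0.936.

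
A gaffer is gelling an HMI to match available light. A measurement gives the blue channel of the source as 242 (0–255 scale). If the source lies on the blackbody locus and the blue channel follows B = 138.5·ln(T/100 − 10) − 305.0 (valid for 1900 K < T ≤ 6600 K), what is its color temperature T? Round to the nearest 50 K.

ln(t − 10) = (242 + 305.0) / 138.5 = 3.9495.
t − 10 = e^3.9495 = 51.907, so t = 61.907.
T = 100·t = 6191 K → 6200 K to the nearest 50 K.

6200 K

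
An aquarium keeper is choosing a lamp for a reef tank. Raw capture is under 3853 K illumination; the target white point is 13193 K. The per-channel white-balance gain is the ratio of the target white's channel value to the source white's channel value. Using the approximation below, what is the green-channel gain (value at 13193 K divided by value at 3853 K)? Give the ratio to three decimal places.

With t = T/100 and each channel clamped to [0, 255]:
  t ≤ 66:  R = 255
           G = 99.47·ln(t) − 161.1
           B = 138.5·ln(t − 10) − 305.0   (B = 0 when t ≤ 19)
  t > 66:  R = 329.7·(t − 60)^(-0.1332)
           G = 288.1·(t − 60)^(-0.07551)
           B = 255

1.032

At 3853 K (t = 38.53):
  G = 99.47·ln 38.53 − 161.1 = 99.47·3.6514 − 161.1 = 202.108.
At 13193 K (t = 131.93):
  G = 288.1·(131.93 − 60)^(-0.07551) = 288.1·71.93^(-0.07551) = 288.1·0.72408 = 208.607.
Gain = 208.607 / 202.108 = 1.0322 → 1.032.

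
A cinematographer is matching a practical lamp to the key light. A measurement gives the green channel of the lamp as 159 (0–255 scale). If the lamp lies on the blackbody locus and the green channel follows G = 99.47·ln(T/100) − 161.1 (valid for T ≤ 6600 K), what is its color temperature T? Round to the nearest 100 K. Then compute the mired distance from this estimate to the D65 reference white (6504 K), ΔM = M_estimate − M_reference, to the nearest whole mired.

+246 mireds

ln t = (159 + 161.1) / 99.47 = 3.2181.
t = e^3.2181 = 24.980.
T = 100·t = 2498 K → 2500 K to the nearest 100 K.
M_estimate = 10⁶/2500 = 400.00; M_reference = 10⁶/6504 = 153.75.
ΔM = 400.00 − 153.75 = 246.25 → +246 mireds.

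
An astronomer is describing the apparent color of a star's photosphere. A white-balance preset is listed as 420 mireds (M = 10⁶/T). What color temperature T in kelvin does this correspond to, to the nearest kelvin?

T = 10⁶ / 420 = 2380.95 K → 2381 K.

2381 K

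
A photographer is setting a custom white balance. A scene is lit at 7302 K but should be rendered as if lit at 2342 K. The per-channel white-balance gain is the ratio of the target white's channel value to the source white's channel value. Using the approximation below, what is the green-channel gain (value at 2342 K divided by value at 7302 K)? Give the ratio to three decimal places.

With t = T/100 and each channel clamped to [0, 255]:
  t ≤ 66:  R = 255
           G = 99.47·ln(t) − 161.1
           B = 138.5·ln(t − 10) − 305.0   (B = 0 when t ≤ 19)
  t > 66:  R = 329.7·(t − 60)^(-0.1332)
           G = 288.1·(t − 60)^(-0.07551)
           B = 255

At 7302 K (t = 73.02):
  G = 288.1·(73.02 − 60)^(-0.07551) = 288.1·13.02^(-0.07551) = 288.1·0.82383 = 237.344.
At 2342 K (t = 23.42):
  G = 99.47·ln 23.42 − 161.1 = 99.47·3.1536 − 161.1 = 152.588.
Gain = 152.588 / 237.344 = 0.6429 → 0.643.

0.643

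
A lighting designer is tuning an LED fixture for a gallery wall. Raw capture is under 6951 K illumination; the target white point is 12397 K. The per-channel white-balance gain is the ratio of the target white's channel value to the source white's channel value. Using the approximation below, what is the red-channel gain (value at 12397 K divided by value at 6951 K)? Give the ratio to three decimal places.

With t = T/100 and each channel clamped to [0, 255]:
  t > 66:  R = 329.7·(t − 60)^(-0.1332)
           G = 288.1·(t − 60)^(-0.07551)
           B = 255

0.776

At 6951 K (t = 69.51):
  R = 329.7·(69.51 − 60)^(-0.1332) = 329.7·9.51^(-0.1332) = 329.7·0.74081 = 244.245.
At 12397 K (t = 123.97):
  R = 329.7·(123.97 − 60)^(-0.1332) = 329.7·63.97^(-0.1332) = 329.7·0.57470 = 189.480.
Gain = 189.480 / 244.245 = 0.7758 → 0.776.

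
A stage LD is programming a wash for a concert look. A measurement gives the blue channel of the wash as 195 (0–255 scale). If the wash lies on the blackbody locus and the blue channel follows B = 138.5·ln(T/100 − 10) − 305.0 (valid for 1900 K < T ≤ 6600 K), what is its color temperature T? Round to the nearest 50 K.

4700 K

ln(t − 10) = (195 + 305.0) / 138.5 = 3.6101.
t − 10 = e^3.6101 = 36.970, so t = 46.970.
T = 100·t = 4697 K → 4700 K to the nearest 50 K.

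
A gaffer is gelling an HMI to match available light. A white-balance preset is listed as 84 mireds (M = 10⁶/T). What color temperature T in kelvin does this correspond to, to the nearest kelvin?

11905 K

T = 10⁶ / 84 = 11904.76 K → 11905 K.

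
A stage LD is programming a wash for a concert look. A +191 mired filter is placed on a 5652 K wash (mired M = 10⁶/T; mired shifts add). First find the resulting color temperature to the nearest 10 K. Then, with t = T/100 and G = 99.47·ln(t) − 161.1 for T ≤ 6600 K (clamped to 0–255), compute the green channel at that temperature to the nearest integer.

M_in = 10⁶/5652 = 176.93; M_out = 176.93 + (+191) = 367.93.
T_out = 10⁶/367.93 = 2717.9 K → 2720 K; t = 27.2.
G = 99.47·ln 27.2 − 161.1 = 99.47·3.3032 − 161.1 = 167.471.
Rounded: 167.

167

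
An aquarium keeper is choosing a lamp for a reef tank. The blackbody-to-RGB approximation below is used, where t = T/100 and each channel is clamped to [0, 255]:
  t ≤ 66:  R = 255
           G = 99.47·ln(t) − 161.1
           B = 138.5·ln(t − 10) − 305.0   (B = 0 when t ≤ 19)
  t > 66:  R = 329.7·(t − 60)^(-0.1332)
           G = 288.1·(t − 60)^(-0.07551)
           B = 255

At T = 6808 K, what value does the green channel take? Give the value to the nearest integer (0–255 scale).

246

t = 6808/100 = 68.08; the t > 66 branch applies.
G = 288.1·(68.08 − 60)^(-0.07551) = 288.1·8.08^(-0.07551) = 288.1·0.85405 = 246.051.
Rounded: 246.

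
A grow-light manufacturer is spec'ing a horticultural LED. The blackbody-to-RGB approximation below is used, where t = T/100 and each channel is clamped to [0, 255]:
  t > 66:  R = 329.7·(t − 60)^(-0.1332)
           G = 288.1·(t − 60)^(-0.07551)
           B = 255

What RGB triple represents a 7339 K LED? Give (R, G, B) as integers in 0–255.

t = 7339/100 = 73.39; the t > 66 branch applies.
R = 329.7·(73.39 − 60)^(-0.1332) = 329.7·13.39^(-0.1332) = 329.7·0.70780 = 233.363.
G = 288.1·(73.39 − 60)^(-0.07551) = 288.1·13.39^(-0.07551) = 288.1·0.82209 = 236.843.
B = 255 by definition for t > 66.
Rounded: (233, 237, 255).

(233, 237, 255)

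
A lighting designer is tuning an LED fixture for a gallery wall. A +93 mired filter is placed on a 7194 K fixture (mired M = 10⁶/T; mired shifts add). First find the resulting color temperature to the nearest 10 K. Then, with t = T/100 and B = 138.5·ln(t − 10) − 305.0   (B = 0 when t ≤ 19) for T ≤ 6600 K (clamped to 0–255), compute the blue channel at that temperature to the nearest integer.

180

M_in = 10⁶/7194 = 139.00; M_out = 139.00 + (+93) = 232.00.
T_out = 10⁶/232.00 = 4310.3 K → 4310 K; t = 43.1.
B = 138.5·ln(43.1 − 10) − 305.0 = 138.5·ln 33.1 − 305.0 = 138.5·3.4995 − 305.0 = 179.685.
Rounded: 180.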